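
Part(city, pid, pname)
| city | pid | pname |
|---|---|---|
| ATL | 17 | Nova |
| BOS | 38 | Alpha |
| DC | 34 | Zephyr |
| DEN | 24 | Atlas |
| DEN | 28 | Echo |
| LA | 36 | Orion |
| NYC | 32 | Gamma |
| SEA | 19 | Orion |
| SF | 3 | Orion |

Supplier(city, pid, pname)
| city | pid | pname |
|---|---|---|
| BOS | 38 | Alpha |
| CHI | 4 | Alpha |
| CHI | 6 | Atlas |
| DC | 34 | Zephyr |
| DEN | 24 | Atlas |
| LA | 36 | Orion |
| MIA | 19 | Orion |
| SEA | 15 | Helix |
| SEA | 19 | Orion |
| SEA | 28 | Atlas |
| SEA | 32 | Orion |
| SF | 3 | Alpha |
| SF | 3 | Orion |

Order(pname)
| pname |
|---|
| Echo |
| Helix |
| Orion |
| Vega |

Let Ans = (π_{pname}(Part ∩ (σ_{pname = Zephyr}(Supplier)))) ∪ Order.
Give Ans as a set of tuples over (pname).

Selection pname = Zephyr: {(DC, 34, Zephyr)}
Taking the intersection: {(DC, 34, Zephyr)}
π[pname]: project onto (pname) → {Zephyr}
Taking the union: {Echo, Helix, Orion, Vega, Zephyr}

{Echo, Helix, Orion, Vega, Zephyr}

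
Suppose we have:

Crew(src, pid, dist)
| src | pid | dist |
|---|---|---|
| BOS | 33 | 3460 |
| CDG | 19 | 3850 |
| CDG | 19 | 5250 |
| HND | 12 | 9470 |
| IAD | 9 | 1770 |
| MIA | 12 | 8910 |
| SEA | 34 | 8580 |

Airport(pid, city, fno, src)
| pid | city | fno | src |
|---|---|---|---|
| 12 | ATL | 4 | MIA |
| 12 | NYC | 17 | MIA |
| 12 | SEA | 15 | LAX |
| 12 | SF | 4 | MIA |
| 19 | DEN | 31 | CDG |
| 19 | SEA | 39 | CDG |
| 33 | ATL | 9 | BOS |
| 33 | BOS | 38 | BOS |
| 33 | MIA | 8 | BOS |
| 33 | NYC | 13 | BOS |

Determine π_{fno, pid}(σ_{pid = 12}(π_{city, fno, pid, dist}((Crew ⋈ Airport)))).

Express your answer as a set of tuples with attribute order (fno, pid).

Crew ⋈ Airport (natural join on src, pid): {(BOS, 33, 3460, ATL, 9), (BOS, 33, 3460, BOS, 38), (BOS, 33, 3460, MIA, 8), (BOS, 33, 3460, NYC, 13), (CDG, 19, 3850, DEN, 31), (CDG, 19, 3850, SEA, 39), (CDG, 19, 5250, DEN, 31), (CDG, 19, 5250, SEA, 39), (MIA, 12, 8910, ATL, 4), (MIA, 12, 8910, NYC, 17), (MIA, 12, 8910, SF, 4)}
π[city, fno, pid, dist]: project onto (city, fno, pid, dist) → {(ATL, 4, 12, 8910), (ATL, 9, 33, 3460), (BOS, 38, 33, 3460), (DEN, 31, 19, 3850), (DEN, 31, 19, 5250), (MIA, 8, 33, 3460), (NYC, 13, 33, 3460), (NYC, 17, 12, 8910), (SEA, 39, 19, 3850), (SEA, 39, 19, 5250), (SF, 4, 12, 8910)}
σ[pid = 12]: keep tuples satisfying pid = 12 → {(ATL, 4, 12, 8910), (NYC, 17, 12, 8910), (SF, 4, 12, 8910)}
π[fno, pid]: project onto (fno, pid) (1 duplicate(s) eliminated) → {(17, 12), (4, 12)}

{(17, 12), (4, 12)}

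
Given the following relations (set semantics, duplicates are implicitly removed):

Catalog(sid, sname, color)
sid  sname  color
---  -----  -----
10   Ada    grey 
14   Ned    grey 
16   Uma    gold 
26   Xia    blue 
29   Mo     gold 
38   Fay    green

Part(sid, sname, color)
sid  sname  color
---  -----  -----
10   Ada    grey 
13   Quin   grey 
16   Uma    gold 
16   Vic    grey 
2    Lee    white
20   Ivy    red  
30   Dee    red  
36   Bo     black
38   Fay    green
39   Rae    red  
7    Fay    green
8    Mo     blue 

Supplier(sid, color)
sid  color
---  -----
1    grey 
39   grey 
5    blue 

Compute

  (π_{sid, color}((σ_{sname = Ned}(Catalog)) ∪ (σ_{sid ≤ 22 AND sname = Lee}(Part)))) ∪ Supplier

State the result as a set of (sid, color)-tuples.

{(1, grey), (14, grey), (2, white), (39, grey), (5, blue)}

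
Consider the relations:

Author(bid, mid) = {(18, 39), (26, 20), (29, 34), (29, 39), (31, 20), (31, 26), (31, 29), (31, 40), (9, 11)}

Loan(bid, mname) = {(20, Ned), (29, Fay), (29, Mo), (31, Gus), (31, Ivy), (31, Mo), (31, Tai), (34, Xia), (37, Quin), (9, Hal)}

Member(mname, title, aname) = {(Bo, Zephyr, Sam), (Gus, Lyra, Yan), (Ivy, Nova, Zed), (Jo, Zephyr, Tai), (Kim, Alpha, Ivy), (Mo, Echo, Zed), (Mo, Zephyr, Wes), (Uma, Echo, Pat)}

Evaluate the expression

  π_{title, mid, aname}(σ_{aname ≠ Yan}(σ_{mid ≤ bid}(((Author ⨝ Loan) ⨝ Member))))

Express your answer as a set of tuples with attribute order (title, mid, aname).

{(Echo, 20, Zed), (Echo, 26, Zed), (Echo, 29, Zed), (Nova, 20, Zed), (Nova, 26, Zed), (Nova, 29, Zed), (Zephyr, 20, Wes), (Zephyr, 26, Wes), (Zephyr, 29, Wes)}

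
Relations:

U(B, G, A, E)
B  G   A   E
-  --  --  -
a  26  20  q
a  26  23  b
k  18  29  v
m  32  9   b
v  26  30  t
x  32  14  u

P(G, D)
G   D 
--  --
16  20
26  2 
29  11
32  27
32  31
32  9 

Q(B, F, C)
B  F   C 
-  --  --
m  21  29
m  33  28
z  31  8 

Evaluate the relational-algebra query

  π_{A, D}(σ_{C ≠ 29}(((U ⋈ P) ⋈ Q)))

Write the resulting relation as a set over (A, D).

Natural join on G: {(a, 26, 20, q, 2), (a, 26, 23, b, 2), (m, 32, 9, b, 27), (m, 32, 9, b, 31), (m, 32, 9, b, 9), (v, 26, 30, t, 2), (x, 32, 14, u, 27), (x, 32, 14, u, 31), (x, 32, 14, u, 9)}
Natural join on B: {(m, 32, 9, b, 27, 21, 29), (m, 32, 9, b, 27, 33, 28), (m, 32, 9, b, 31, 21, 29), (m, 32, 9, b, 31, 33, 28), (m, 32, 9, b, 9, 21, 29), (m, 32, 9, b, 9, 33, 28)}
Apply σ_{C ≠ 29}; surviving tuples: {(m, 32, 9, b, 27, 33, 28), (m, 32, 9, b, 31, 33, 28), (m, 32, 9, b, 9, 33, 28)}
π[A, D]: project onto (A, D) → {(9, 27), (9, 31), (9, 9)}

{(9, 27), (9, 31), (9, 9)}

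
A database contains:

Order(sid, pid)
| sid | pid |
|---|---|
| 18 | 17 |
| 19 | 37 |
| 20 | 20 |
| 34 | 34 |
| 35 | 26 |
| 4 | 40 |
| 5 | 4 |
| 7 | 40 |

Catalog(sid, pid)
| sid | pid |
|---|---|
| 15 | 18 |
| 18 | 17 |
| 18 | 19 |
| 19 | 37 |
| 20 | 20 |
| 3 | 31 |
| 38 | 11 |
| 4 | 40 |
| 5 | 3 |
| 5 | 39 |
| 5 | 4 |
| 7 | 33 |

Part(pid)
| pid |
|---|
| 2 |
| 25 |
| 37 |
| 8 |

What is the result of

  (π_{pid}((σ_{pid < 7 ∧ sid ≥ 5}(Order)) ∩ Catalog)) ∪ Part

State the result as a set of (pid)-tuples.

σ[pid < 7 ∧ sid ≥ 5]: keep tuples satisfying pid < 7 ∧ sid ≥ 5 → {(5, 4)}
Set intersection of the two operands is {(5, 4)}.
π_{pid} gives {4}.
Set union of the two operands is {2, 25, 37, 4, 8}.

{2, 25, 37, 4, 8}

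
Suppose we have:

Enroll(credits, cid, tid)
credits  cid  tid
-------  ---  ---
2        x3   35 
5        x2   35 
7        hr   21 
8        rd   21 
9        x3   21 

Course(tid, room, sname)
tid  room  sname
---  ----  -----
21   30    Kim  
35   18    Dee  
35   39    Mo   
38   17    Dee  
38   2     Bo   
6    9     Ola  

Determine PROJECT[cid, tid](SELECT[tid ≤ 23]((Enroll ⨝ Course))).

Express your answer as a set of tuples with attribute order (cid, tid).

Joining Enroll and Course on tid yields {(2, x3, 35, 18, Dee), (2, x3, 35, 39, Mo), (5, x2, 35, 18, Dee), (5, x2, 35, 39, Mo), (7, hr, 21, 30, Kim), (8, rd, 21, 30, Kim), (9, x3, 21, 30, Kim)}.
Filtering on tid ≤ 23 leaves {(7, hr, 21, 30, Kim), (8, rd, 21, 30, Kim), (9, x3, 21, 30, Kim)}.
Keep only column(s) cid, tid: {(hr, 21), (rd, 21), (x3, 21)}

{(hr, 21), (rd, 21), (x3, 21)}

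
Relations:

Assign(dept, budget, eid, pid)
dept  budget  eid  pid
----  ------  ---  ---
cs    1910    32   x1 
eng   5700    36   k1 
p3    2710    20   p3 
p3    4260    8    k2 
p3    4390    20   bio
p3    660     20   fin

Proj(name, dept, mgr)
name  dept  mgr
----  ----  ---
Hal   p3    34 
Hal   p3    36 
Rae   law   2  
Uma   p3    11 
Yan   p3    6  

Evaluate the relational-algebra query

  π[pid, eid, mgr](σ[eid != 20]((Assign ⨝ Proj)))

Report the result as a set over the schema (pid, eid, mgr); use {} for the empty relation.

Assign ⋈ Proj (natural join on dept): {(p3, 2710, 20, p3, Hal, 34), (p3, 2710, 20, p3, Hal, 36), (p3, 2710, 20, p3, Uma, 11), (p3, 2710, 20, p3, Yan, 6), (p3, 4260, 8, k2, Hal, 34), (p3, 4260, 8, k2, Hal, 36), (p3, 4260, 8, k2, Uma, 11), (p3, 4260, 8, k2, Yan, 6), (p3, 4390, 20, bio, Hal, 34), (p3, 4390, 20, bio, Hal, 36), (p3, 4390, 20, bio, Uma, 11), (p3, 4390, 20, bio, Yan, 6), (p3, 660, 20, fin, Hal, 34), (p3, 660, 20, fin, Hal, 36), (p3, 660, 20, fin, Uma, 11), (p3, 660, 20, fin, Yan, 6)}
σ[eid != 20]: keep tuples satisfying eid != 20 → {(p3, 4260, 8, k2, Hal, 34), (p3, 4260, 8, k2, Hal, 36), (p3, 4260, 8, k2, Uma, 11), (p3, 4260, 8, k2, Yan, 6)}
π[pid, eid, mgr]: project onto (pid, eid, mgr) → {(k2, 8, 11), (k2, 8, 34), (k2, 8, 36), (k2, 8, 6)}

{(k2, 8, 11), (k2, 8, 34), (k2, 8, 36), (k2, 8, 6)}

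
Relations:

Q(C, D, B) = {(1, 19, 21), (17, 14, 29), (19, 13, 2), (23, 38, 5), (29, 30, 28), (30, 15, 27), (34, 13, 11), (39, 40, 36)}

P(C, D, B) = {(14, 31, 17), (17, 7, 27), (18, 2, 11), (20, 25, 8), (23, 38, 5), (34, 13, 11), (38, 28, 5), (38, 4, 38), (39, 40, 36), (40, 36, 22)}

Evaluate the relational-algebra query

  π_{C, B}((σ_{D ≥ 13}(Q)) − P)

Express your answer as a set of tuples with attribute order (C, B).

{(1, 21), (17, 29), (19, 2), (29, 28), (30, 27)}

σ[D ≥ 13]: keep tuples satisfying D ≥ 13 → {(1, 19, 21), (17, 14, 29), (19, 13, 2), (23, 38, 5), (29, 30, 28), (30, 15, 27), (34, 13, 11), (39, 40, 36)}
Set difference of the two operands is {(1, 19, 21), (17, 14, 29), (19, 13, 2), (29, 30, 28), (30, 15, 27)}.
π_{C, B} gives {(1, 21), (17, 29), (19, 2), (29, 28), (30, 27)}.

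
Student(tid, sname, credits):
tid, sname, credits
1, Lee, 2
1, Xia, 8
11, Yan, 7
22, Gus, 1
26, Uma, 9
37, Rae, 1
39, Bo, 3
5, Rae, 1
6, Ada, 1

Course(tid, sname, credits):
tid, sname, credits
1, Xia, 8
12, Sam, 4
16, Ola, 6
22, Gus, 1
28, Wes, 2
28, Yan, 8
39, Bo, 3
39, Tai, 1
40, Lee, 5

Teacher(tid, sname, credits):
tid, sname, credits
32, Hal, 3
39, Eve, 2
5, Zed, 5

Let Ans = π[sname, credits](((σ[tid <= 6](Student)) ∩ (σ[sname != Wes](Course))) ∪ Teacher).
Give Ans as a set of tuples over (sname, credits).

{(Eve, 2), (Hal, 3), (Xia, 8), (Zed, 5)}

σ[tid <= 6]: keep tuples satisfying tid <= 6 → {(1, Lee, 2), (1, Xia, 8), (5, Rae, 1), (6, Ada, 1)}
σ[sname != Wes]: keep tuples satisfying sname != Wes → {(1, Xia, 8), (12, Sam, 4), (16, Ola, 6), (22, Gus, 1), (28, Yan, 8), (39, Bo, 3), (39, Tai, 1), (40, Lee, 5)}
Taking the intersection: {(1, Xia, 8)}
Taking the union: {(1, Xia, 8), (32, Hal, 3), (39, Eve, 2), (5, Zed, 5)}
Keep only column(s) sname, credits: {(Eve, 2), (Hal, 3), (Xia, 8), (Zed, 5)}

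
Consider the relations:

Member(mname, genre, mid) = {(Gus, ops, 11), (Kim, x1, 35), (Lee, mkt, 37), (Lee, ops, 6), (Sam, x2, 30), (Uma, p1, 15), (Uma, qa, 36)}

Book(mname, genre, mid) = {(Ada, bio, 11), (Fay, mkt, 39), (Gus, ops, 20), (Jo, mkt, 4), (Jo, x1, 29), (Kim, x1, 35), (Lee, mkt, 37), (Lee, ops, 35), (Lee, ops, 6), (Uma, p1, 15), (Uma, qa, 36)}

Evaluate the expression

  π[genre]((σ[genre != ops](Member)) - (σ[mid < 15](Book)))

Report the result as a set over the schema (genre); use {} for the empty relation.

{mkt, p1, qa, x1, x2}

σ[genre != ops]: keep tuples satisfying genre != ops → {(Kim, x1, 35), (Lee, mkt, 37), (Sam, x2, 30), (Uma, p1, 15), (Uma, qa, 36)}
σ[mid < 15]: keep tuples satisfying mid < 15 → {(Ada, bio, 11), (Jo, mkt, 4), (Lee, ops, 6)}
Taking the difference: {(Kim, x1, 35), (Lee, mkt, 37), (Sam, x2, 30), (Uma, p1, 15), (Uma, qa, 36)}
Keep only column(s) genre: {mkt, p1, qa, x1, x2}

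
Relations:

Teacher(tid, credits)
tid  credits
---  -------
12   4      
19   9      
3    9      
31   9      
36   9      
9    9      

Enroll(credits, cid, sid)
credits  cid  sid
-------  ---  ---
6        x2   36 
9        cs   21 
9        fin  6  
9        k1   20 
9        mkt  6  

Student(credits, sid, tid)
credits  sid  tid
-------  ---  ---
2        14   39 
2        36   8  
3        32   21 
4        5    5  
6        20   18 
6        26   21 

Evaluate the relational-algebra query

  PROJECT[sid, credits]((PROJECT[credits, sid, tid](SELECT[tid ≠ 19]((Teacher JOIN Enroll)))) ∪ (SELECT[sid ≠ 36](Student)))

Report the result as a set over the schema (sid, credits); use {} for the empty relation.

Joining Teacher and Enroll on credits yields {(19, 9, cs, 21), (19, 9, fin, 6), (19, 9, k1, 20), (19, 9, mkt, 6), (3, 9, cs, 21), (3, 9, fin, 6), (3, 9, k1, 20), (3, 9, mkt, 6), (31, 9, cs, 21), (31, 9, fin, 6), (31, 9, k1, 20), (31, 9, mkt, 6), (36, 9, cs, 21), (36, 9, fin, 6), (36, 9, k1, 20), (36, 9, mkt, 6), (9, 9, cs, 21), (9, 9, fin, 6), (9, 9, k1, 20), (9, 9, mkt, 6)}.
σ[tid ≠ 19]: keep tuples satisfying tid ≠ 19 → {(3, 9, cs, 21), (3, 9, fin, 6), (3, 9, k1, 20), (3, 9, mkt, 6), (31, 9, cs, 21), (31, 9, fin, 6), (31, 9, k1, 20), (31, 9, mkt, 6), (36, 9, cs, 21), (36, 9, fin, 6), (36, 9, k1, 20), (36, 9, mkt, 6), (9, 9, cs, 21), (9, 9, fin, 6), (9, 9, k1, 20), (9, 9, mkt, 6)}
Projecting to credits, sid, tid (4 duplicate(s) eliminated): {(9, 20, 3), (9, 20, 31), (9, 20, 36), (9, 20, 9), (9, 21, 3), (9, 21, 31), (9, 21, 36), (9, 21, 9), (9, 6, 3), (9, 6, 31), (9, 6, 36), (9, 6, 9)}
σ[sid ≠ 36]: keep tuples satisfying sid ≠ 36 → {(2, 14, 39), (3, 32, 21), (4, 5, 5), (6, 20, 18), (6, 26, 21)}
Union: {(9, 20, 3), (9, 20, 31), (9, 20, 36), (9, 20, 9), (9, 21, 3), (9, 21, 31), (9, 21, 36), (9, 21, 9), (9, 6, 3), (9, 6, 31), (9, 6, 36), (9, 6, 9)} with {(2, 14, 39), (3, 32, 21), (4, 5, 5), (6, 20, 18), (6, 26, 21)} → {(2, 14, 39), (3, 32, 21), (4, 5, 5), (6, 20, 18), (6, 26, 21), (9, 20, 3), (9, 20, 31), (9, 20, 36), (9, 20, 9), (9, 21, 3), (9, 21, 31), (9, 21, 36), (9, 21, 9), (9, 6, 3), (9, 6, 31), (9, 6, 36), (9, 6, 9)}
Projecting to sid, credits (9 duplicate(s) eliminated): {(14, 2), (20, 6), (20, 9), (21, 9), (26, 6), (32, 3), (5, 4), (6, 9)}

{(14, 2), (20, 6), (20, 9), (21, 9), (26, 6), (32, 3), (5, 4), (6, 9)}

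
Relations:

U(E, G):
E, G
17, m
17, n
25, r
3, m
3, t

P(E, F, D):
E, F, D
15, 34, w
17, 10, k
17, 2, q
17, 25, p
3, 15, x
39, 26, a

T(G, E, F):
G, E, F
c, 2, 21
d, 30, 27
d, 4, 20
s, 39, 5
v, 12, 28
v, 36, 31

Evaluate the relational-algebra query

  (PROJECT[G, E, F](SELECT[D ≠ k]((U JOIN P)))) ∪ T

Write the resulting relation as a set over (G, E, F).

{(c, 2, 21), (d, 30, 27), (d, 4, 20), (m, 17, 2), (m, 17, 25), (m, 3, 15), (n, 17, 2), (n, 17, 25), (s, 39, 5), (t, 3, 15), (v, 12, 28), (v, 36, 31)}

U ⋈ P (natural join on E): {(17, m, 10, k), (17, m, 2, q), (17, m, 25, p), (17, n, 10, k), (17, n, 2, q), (17, n, 25, p), (3, m, 15, x), (3, t, 15, x)}
Apply σ_{D ≠ k}; surviving tuples: {(17, m, 2, q), (17, m, 25, p), (17, n, 2, q), (17, n, 25, p), (3, m, 15, x), (3, t, 15, x)}
Projecting to G, E, F: {(m, 17, 2), (m, 17, 25), (m, 3, 15), (n, 17, 2), (n, 17, 25), (t, 3, 15)}
Union: {(m, 17, 2), (m, 17, 25), (m, 3, 15), (n, 17, 2), (n, 17, 25), (t, 3, 15)} with {(c, 2, 21), (d, 30, 27), (d, 4, 20), (s, 39, 5), (v, 12, 28), (v, 36, 31)} → {(c, 2, 21), (d, 30, 27), (d, 4, 20), (m, 17, 2), (m, 17, 25), (m, 3, 15), (n, 17, 2), (n, 17, 25), (s, 39, 5), (t, 3, 15), (v, 12, 28), (v, 36, 31)}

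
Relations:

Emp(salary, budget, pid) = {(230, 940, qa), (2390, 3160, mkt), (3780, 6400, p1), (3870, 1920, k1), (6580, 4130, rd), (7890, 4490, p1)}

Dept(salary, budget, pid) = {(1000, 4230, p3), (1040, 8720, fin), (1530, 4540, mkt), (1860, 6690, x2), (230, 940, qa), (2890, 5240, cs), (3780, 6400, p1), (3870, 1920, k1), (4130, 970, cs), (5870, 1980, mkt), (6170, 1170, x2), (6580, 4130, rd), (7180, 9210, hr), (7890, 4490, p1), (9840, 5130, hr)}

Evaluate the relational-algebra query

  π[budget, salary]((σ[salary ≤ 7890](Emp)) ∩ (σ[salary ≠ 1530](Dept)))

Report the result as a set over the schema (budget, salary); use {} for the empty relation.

{(1920, 3870), (4130, 6580), (4490, 7890), (6400, 3780), (940, 230)}

Apply σ_{salary ≤ 7890}; surviving tuples: {(230, 940, qa), (2390, 3160, mkt), (3780, 6400, p1), (3870, 1920, k1), (6580, 4130, rd), (7890, 4490, p1)}
Apply σ_{salary ≠ 1530}; surviving tuples: {(1000, 4230, p3), (1040, 8720, fin), (1860, 6690, x2), (230, 940, qa), (2890, 5240, cs), (3780, 6400, p1), (3870, 1920, k1), (4130, 970, cs), (5870, 1980, mkt), (6170, 1170, x2), (6580, 4130, rd), (7180, 9210, hr), (7890, 4490, p1), (9840, 5130, hr)}
Set intersection of the two operands is {(230, 940, qa), (3780, 6400, p1), (3870, 1920, k1), (6580, 4130, rd), (7890, 4490, p1)}.
π_{budget, salary} gives {(1920, 3870), (4130, 6580), (4490, 7890), (6400, 3780), (940, 230)}.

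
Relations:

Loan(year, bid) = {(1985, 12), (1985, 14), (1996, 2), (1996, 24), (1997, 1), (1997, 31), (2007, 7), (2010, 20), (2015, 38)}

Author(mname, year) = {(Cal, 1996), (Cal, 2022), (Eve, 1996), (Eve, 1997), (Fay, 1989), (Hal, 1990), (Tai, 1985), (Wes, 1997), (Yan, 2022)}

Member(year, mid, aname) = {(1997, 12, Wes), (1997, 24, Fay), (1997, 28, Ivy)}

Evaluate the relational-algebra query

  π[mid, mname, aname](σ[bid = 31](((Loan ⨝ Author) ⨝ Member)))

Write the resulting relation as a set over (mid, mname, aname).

{(12, Eve, Wes), (12, Wes, Wes), (24, Eve, Fay), (24, Wes, Fay), (28, Eve, Ivy), (28, Wes, Ivy)}

Joining Loan and Author on year yields {(1985, 12, Tai), (1985, 14, Tai), (1996, 2, Cal), (1996, 2, Eve), (1996, 24, Cal), (1996, 24, Eve), (1997, 1, Eve), (1997, 1, Wes), (1997, 31, Eve), (1997, 31, Wes)}.
Joining (Loan ⨝ Author) and Member on year yields {(1997, 1, Eve, 12, Wes), (1997, 1, Eve, 24, Fay), (1997, 1, Eve, 28, Ivy), (1997, 1, Wes, 12, Wes), (1997, 1, Wes, 24, Fay), (1997, 1, Wes, 28, Ivy), (1997, 31, Eve, 12, Wes), (1997, 31, Eve, 24, Fay), (1997, 31, Eve, 28, Ivy), (1997, 31, Wes, 12, Wes), (1997, 31, Wes, 24, Fay), (1997, 31, Wes, 28, Ivy)}.
Apply σ_{bid = 31}; surviving tuples: {(1997, 31, Eve, 12, Wes), (1997, 31, Eve, 24, Fay), (1997, 31, Eve, 28, Ivy), (1997, 31, Wes, 12, Wes), (1997, 31, Wes, 24, Fay), (1997, 31, Wes, 28, Ivy)}
Keep only column(s) mid, mname, aname: {(12, Eve, Wes), (12, Wes, Wes), (24, Eve, Fay), (24, Wes, Fay), (28, Eve, Ivy), (28, Wes, Ivy)}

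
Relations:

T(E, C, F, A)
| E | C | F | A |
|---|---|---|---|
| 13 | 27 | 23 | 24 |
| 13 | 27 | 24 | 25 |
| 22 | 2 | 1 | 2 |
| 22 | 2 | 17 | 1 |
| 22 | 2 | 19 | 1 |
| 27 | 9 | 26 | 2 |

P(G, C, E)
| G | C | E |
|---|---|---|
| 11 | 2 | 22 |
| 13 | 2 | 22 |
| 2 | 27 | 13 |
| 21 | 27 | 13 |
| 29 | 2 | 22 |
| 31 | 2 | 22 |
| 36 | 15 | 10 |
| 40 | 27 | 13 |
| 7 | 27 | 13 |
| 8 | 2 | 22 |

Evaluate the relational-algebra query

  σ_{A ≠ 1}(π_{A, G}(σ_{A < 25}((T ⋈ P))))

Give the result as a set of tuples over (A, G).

T ⋈ P (natural join on E, C): {(13, 27, 23, 24, 2), (13, 27, 23, 24, 21), (13, 27, 23, 24, 40), (13, 27, 23, 24, 7), (13, 27, 24, 25, 2), (13, 27, 24, 25, 21), (13, 27, 24, 25, 40), (13, 27, 24, 25, 7), (22, 2, 1, 2, 11), (22, 2, 1, 2, 13), (22, 2, 1, 2, 29), (22, 2, 1, 2, 31), (22, 2, 1, 2, 8), (22, 2, 17, 1, 11), (22, 2, 17, 1, 13), (22, 2, 17, 1, 29), (22, 2, 17, 1, 31), (22, 2, 17, 1, 8), (22, 2, 19, 1, 11), (22, 2, 19, 1, 13), (22, 2, 19, 1, 29), (22, 2, 19, 1, 31), (22, 2, 19, 1, 8)}
Selection A < 25: {(13, 27, 23, 24, 2), (13, 27, 23, 24, 21), (13, 27, 23, 24, 40), (13, 27, 23, 24, 7), (22, 2, 1, 2, 11), (22, 2, 1, 2, 13), (22, 2, 1, 2, 29), (22, 2, 1, 2, 31), (22, 2, 1, 2, 8), (22, 2, 17, 1, 11), (22, 2, 17, 1, 13), (22, 2, 17, 1, 29), (22, 2, 17, 1, 31), (22, 2, 17, 1, 8), (22, 2, 19, 1, 11), (22, 2, 19, 1, 13), (22, 2, 19, 1, 29), (22, 2, 19, 1, 31), (22, 2, 19, 1, 8)}
Keep only column(s) A, G (5 duplicate(s) eliminated): {(1, 11), (1, 13), (1, 29), (1, 31), (1, 8), (2, 11), (2, 13), (2, 29), (2, 31), (2, 8), (24, 2), (24, 21), (24, 40), (24, 7)}
Selection A ≠ 1: {(2, 11), (2, 13), (2, 29), (2, 31), (2, 8), (24, 2), (24, 21), (24, 40), (24, 7)}

{(2, 11), (2, 13), (2, 29), (2, 31), (2, 8), (24, 2), (24, 21), (24, 40), (24, 7)}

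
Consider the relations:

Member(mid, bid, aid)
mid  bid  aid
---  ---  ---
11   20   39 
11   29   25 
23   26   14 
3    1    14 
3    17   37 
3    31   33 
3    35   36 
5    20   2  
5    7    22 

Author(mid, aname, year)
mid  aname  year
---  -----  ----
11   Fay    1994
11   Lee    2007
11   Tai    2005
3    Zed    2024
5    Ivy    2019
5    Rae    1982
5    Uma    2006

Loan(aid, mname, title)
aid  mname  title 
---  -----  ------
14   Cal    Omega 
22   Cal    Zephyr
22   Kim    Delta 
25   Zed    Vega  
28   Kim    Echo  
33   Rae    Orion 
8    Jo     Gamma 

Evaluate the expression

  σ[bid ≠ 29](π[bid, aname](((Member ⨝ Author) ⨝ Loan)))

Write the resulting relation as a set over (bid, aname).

Member ⋈ Author (natural join on mid): {(11, 20, 39, Fay, 1994), (11, 20, 39, Lee, 2007), (11, 20, 39, Tai, 2005), (11, 29, 25, Fay, 1994), (11, 29, 25, Lee, 2007), (11, 29, 25, Tai, 2005), (3, 1, 14, Zed, 2024), (3, 17, 37, Zed, 2024), (3, 31, 33, Zed, 2024), (3, 35, 36, Zed, 2024), (5, 20, 2, Ivy, 2019), (5, 20, 2, Rae, 1982), (5, 20, 2, Uma, 2006), (5, 7, 22, Ivy, 2019), (5, 7, 22, Rae, 1982), (5, 7, 22, Uma, 2006)}
(Member ⨝ Author) ⋈ Loan (natural join on aid): {(11, 29, 25, Fay, 1994, Zed, Vega), (11, 29, 25, Lee, 2007, Zed, Vega), (11, 29, 25, Tai, 2005, Zed, Vega), (3, 1, 14, Zed, 2024, Cal, Omega), (3, 31, 33, Zed, 2024, Rae, Orion), (5, 7, 22, Ivy, 2019, Cal, Zephyr), (5, 7, 22, Ivy, 2019, Kim, Delta), (5, 7, 22, Rae, 1982, Cal, Zephyr), (5, 7, 22, Rae, 1982, Kim, Delta), (5, 7, 22, Uma, 2006, Cal, Zephyr), (5, 7, 22, Uma, 2006, Kim, Delta)}
π[bid, aname]: project onto (bid, aname) (3 duplicate(s) eliminated) → {(1, Zed), (29, Fay), (29, Lee), (29, Tai), (31, Zed), (7, Ivy), (7, Rae), (7, Uma)}
Apply σ_{bid ≠ 29}; surviving tuples: {(1, Zed), (31, Zed), (7, Ivy), (7, Rae), (7, Uma)}

{(1, Zed), (31, Zed), (7, Ivy), (7, Rae), (7, Uma)}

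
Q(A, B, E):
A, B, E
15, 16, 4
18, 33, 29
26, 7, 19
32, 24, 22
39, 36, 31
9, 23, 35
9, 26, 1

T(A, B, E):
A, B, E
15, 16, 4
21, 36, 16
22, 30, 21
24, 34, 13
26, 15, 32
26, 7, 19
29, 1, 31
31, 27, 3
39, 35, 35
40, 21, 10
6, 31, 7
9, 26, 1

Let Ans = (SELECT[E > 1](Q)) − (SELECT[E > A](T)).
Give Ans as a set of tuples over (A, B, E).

Filtering on E > 1 leaves {(15, 16, 4), (18, 33, 29), (26, 7, 19), (32, 24, 22), (39, 36, 31), (9, 23, 35)}.
Filtering on E > A leaves {(26, 15, 32), (29, 1, 31), (6, 31, 7)}.
Set difference of the two operands is {(15, 16, 4), (18, 33, 29), (26, 7, 19), (32, 24, 22), (39, 36, 31), (9, 23, 35)}.

{(15, 16, 4), (18, 33, 29), (26, 7, 19), (32, 24, 22), (39, 36, 31), (9, 23, 35)}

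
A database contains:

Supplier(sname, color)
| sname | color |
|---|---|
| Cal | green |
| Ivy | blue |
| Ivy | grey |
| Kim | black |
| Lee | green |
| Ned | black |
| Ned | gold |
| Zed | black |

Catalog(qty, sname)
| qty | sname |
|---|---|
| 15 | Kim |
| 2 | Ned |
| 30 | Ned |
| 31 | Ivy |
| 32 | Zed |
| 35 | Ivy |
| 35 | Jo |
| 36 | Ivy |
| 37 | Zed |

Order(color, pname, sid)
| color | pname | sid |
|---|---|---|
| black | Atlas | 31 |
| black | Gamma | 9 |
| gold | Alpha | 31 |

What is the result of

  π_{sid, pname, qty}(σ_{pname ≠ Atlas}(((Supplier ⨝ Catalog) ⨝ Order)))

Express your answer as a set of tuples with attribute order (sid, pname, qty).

Natural join on sname: {(Ivy, blue, 31), (Ivy, blue, 35), (Ivy, blue, 36), (Ivy, grey, 31), (Ivy, grey, 35), (Ivy, grey, 36), (Kim, black, 15), (Ned, black, 2), (Ned, black, 30), (Ned, gold, 2), (Ned, gold, 30), (Zed, black, 32), (Zed, black, 37)}
Natural join on color: {(Kim, black, 15, Atlas, 31), (Kim, black, 15, Gamma, 9), (Ned, black, 2, Atlas, 31), (Ned, black, 2, Gamma, 9), (Ned, black, 30, Atlas, 31), (Ned, black, 30, Gamma, 9), (Ned, gold, 2, Alpha, 31), (Ned, gold, 30, Alpha, 31), (Zed, black, 32, Atlas, 31), (Zed, black, 32, Gamma, 9), (Zed, black, 37, Atlas, 31), (Zed, black, 37, Gamma, 9)}
Apply σ_{pname ≠ Atlas}; surviving tuples: {(Kim, black, 15, Gamma, 9), (Ned, black, 2, Gamma, 9), (Ned, black, 30, Gamma, 9), (Ned, gold, 2, Alpha, 31), (Ned, gold, 30, Alpha, 31), (Zed, black, 32, Gamma, 9), (Zed, black, 37, Gamma, 9)}
Keep only column(s) sid, pname, qty: {(31, Alpha, 2), (31, Alpha, 30), (9, Gamma, 15), (9, Gamma, 2), (9, Gamma, 30), (9, Gamma, 32), (9, Gamma, 37)}

{(31, Alpha, 2), (31, Alpha, 30), (9, Gamma, 15), (9, Gamma, 2), (9, Gamma, 30), (9, Gamma, 32), (9, Gamma, 37)}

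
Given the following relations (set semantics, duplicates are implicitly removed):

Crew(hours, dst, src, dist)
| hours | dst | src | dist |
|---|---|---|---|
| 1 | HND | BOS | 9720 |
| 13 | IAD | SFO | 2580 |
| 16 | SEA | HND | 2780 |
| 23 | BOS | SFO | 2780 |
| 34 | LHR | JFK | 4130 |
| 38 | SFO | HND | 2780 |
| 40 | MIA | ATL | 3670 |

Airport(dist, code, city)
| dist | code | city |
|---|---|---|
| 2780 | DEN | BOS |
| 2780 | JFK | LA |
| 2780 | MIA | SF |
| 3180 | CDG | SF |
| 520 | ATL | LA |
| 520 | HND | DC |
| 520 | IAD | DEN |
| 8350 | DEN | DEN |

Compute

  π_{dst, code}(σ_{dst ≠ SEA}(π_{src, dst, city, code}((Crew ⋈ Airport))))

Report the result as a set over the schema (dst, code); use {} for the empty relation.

{(BOS, DEN), (BOS, JFK), (BOS, MIA), (SFO, DEN), (SFO, JFK), (SFO, MIA)}

Crew ⋈ Airport (natural join on dist): {(16, SEA, HND, 2780, DEN, BOS), (16, SEA, HND, 2780, JFK, LA), (16, SEA, HND, 2780, MIA, SF), (23, BOS, SFO, 2780, DEN, BOS), (23, BOS, SFO, 2780, JFK, LA), (23, BOS, SFO, 2780, MIA, SF), (38, SFO, HND, 2780, DEN, BOS), (38, SFO, HND, 2780, JFK, LA), (38, SFO, HND, 2780, MIA, SF)}
Projecting to src, dst, city, code: {(HND, SEA, BOS, DEN), (HND, SEA, LA, JFK), (HND, SEA, SF, MIA), (HND, SFO, BOS, DEN), (HND, SFO, LA, JFK), (HND, SFO, SF, MIA), (SFO, BOS, BOS, DEN), (SFO, BOS, LA, JFK), (SFO, BOS, SF, MIA)}
σ[dst ≠ SEA]: keep tuples satisfying dst ≠ SEA → {(HND, SFO, BOS, DEN), (HND, SFO, LA, JFK), (HND, SFO, SF, MIA), (SFO, BOS, BOS, DEN), (SFO, BOS, LA, JFK), (SFO, BOS, SF, MIA)}
Projecting to dst, code: {(BOS, DEN), (BOS, JFK), (BOS, MIA), (SFO, DEN), (SFO, JFK), (SFO, MIA)}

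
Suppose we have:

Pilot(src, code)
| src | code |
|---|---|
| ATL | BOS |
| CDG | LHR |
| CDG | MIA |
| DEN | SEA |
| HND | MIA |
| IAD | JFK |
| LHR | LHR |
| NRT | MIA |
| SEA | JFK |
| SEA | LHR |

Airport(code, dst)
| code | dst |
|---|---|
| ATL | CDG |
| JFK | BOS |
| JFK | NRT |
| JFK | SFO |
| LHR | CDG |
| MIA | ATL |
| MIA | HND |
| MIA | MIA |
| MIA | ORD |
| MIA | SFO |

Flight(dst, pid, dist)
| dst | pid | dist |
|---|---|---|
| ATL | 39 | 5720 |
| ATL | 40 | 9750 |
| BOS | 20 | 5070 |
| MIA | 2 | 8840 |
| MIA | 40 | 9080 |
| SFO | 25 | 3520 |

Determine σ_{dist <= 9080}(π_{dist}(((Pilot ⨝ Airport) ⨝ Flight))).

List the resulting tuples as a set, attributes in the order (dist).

Natural join on code: {(CDG, LHR, CDG), (CDG, MIA, ATL), (CDG, MIA, HND), (CDG, MIA, MIA), (CDG, MIA, ORD), (CDG, MIA, SFO), (HND, MIA, ATL), (HND, MIA, HND), (HND, MIA, MIA), (HND, MIA, ORD), (HND, MIA, SFO), (IAD, JFK, BOS), (IAD, JFK, NRT), (IAD, JFK, SFO), (LHR, LHR, CDG), (NRT, MIA, ATL), (NRT, MIA, HND), (NRT, MIA, MIA), (NRT, MIA, ORD), (NRT, MIA, SFO), (SEA, JFK, BOS), (SEA, JFK, NRT), (SEA, JFK, SFO), (SEA, LHR, CDG)}
Natural join on dst: {(CDG, MIA, ATL, 39, 5720), (CDG, MIA, ATL, 40, 9750), (CDG, MIA, MIA, 2, 8840), (CDG, MIA, MIA, 40, 9080), (CDG, MIA, SFO, 25, 3520), (HND, MIA, ATL, 39, 5720), (HND, MIA, ATL, 40, 9750), (HND, MIA, MIA, 2, 8840), (HND, MIA, MIA, 40, 9080), (HND, MIA, SFO, 25, 3520), (IAD, JFK, BOS, 20, 5070), (IAD, JFK, SFO, 25, 3520), (NRT, MIA, ATL, 39, 5720), (NRT, MIA, ATL, 40, 9750), (NRT, MIA, MIA, 2, 8840), (NRT, MIA, MIA, 40, 9080), (NRT, MIA, SFO, 25, 3520), (SEA, JFK, BOS, 20, 5070), (SEA, JFK, SFO, 25, 3520)}
π[dist]: project onto (dist) (13 duplicate(s) eliminated) → {3520, 5070, 5720, 8840, 9080, 9750}
σ[dist <= 9080]: keep tuples satisfying dist <= 9080 → {3520, 5070, 5720, 8840, 9080}

{3520, 5070, 5720, 8840, 9080}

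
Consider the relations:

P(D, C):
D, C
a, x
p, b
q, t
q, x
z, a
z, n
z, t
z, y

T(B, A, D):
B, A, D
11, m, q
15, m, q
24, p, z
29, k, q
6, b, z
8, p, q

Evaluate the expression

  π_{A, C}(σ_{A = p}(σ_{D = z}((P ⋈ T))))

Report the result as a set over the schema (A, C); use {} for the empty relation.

{(p, a), (p, n), (p, t), (p, y)}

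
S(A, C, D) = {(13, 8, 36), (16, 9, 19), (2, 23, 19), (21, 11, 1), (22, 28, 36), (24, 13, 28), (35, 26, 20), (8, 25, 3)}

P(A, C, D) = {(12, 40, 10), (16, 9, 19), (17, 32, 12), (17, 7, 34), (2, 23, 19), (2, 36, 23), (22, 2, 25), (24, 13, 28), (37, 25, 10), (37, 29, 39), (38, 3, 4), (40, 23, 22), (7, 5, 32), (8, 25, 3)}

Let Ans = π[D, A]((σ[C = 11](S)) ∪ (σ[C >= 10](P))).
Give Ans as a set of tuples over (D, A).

σ[C = 11]: keep tuples satisfying C = 11 → {(21, 11, 1)}
σ[C >= 10]: keep tuples satisfying C >= 10 → {(12, 40, 10), (17, 32, 12), (2, 23, 19), (2, 36, 23), (24, 13, 28), (37, 25, 10), (37, 29, 39), (40, 23, 22), (8, 25, 3)}
Set union of the two operands is {(12, 40, 10), (17, 32, 12), (2, 23, 19), (2, 36, 23), (21, 11, 1), (24, 13, 28), (37, 25, 10), (37, 29, 39), (40, 23, 22), (8, 25, 3)}.
π[D, A]: project onto (D, A) → {(1, 21), (10, 12), (10, 37), (12, 17), (19, 2), (22, 40), (23, 2), (28, 24), (3, 8), (39, 37)}

{(1, 21), (10, 12), (10, 37), (12, 17), (19, 2), (22, 40), (23, 2), (28, 24), (3, 8), (39, 37)}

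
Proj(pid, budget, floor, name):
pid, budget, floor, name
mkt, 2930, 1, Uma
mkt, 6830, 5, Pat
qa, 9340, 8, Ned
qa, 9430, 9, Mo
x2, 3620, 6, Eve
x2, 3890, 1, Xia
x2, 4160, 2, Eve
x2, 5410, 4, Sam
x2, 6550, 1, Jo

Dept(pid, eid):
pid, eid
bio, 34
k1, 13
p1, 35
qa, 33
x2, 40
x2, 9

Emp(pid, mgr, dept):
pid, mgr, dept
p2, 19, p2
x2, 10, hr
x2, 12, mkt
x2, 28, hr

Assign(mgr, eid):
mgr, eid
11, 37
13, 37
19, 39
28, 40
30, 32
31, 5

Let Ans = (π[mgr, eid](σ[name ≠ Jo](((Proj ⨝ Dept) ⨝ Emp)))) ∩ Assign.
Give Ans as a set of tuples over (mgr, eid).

Proj ⋈ Dept (natural join on pid): {(qa, 9340, 8, Ned, 33), (qa, 9430, 9, Mo, 33), (x2, 3620, 6, Eve, 40), (x2, 3620, 6, Eve, 9), (x2, 3890, 1, Xia, 40), (x2, 3890, 1, Xia, 9), (x2, 4160, 2, Eve, 40), (x2, 4160, 2, Eve, 9), (x2, 5410, 4, Sam, 40), (x2, 5410, 4, Sam, 9), (x2, 6550, 1, Jo, 40), (x2, 6550, 1, Jo, 9)}
(Proj ⨝ Dept) ⋈ Emp (natural join on pid): {(x2, 3620, 6, Eve, 40, 10, hr), (x2, 3620, 6, Eve, 40, 12, mkt), (x2, 3620, 6, Eve, 40, 28, hr), (x2, 3620, 6, Eve, 9, 10, hr), (x2, 3620, 6, Eve, 9, 12, mkt), (x2, 3620, 6, Eve, 9, 28, hr), (x2, 3890, 1, Xia, 40, 10, hr), (x2, 3890, 1, Xia, 40, 12, mkt), (x2, 3890, 1, Xia, 40, 28, hr), (x2, 3890, 1, Xia, 9, 10, hr), (x2, 3890, 1, Xia, 9, 12, mkt), (x2, 3890, 1, Xia, 9, 28, hr), (x2, 4160, 2, Eve, 40, 10, hr), (x2, 4160, 2, Eve, 40, 12, mkt), (x2, 4160, 2, Eve, 40, 28, hr), (x2, 4160, 2, Eve, 9, 10, hr), (x2, 4160, 2, Eve, 9, 12, mkt), (x2, 4160, 2, Eve, 9, 28, hr), (x2, 5410, 4, Sam, 40, 10, hr), (x2, 5410, 4, Sam, 40, 12, mkt), (x2, 5410, 4, Sam, 40, 28, hr), (x2, 5410, 4, Sam, 9, 10, hr), (x2, 5410, 4, Sam, 9, 12, mkt), (x2, 5410, 4, Sam, 9, 28, hr), (x2, 6550, 1, Jo, 40, 10, hr), (x2, 6550, 1, Jo, 40, 12, mkt), (x2, 6550, 1, Jo, 40, 28, hr), (x2, 6550, 1, Jo, 9, 10, hr), (x2, 6550, 1, Jo, 9, 12, mkt), (x2, 6550, 1, Jo, 9, 28, hr)}
σ[name ≠ Jo]: keep tuples satisfying name ≠ Jo → {(x2, 3620, 6, Eve, 40, 10, hr), (x2, 3620, 6, Eve, 40, 12, mkt), (x2, 3620, 6, Eve, 40, 28, hr), (x2, 3620, 6, Eve, 9, 10, hr), (x2, 3620, 6, Eve, 9, 12, mkt), (x2, 3620, 6, Eve, 9, 28, hr), (x2, 3890, 1, Xia, 40, 10, hr), (x2, 3890, 1, Xia, 40, 12, mkt), (x2, 3890, 1, Xia, 40, 28, hr), (x2, 3890, 1, Xia, 9, 10, hr), (x2, 3890, 1, Xia, 9, 12, mkt), (x2, 3890, 1, Xia, 9, 28, hr), (x2, 4160, 2, Eve, 40, 10, hr), (x2, 4160, 2, Eve, 40, 12, mkt), (x2, 4160, 2, Eve, 40, 28, hr), (x2, 4160, 2, Eve, 9, 10, hr), (x2, 4160, 2, Eve, 9, 12, mkt), (x2, 4160, 2, Eve, 9, 28, hr), (x2, 5410, 4, Sam, 40, 10, hr), (x2, 5410, 4, Sam, 40, 12, mkt), (x2, 5410, 4, Sam, 40, 28, hr), (x2, 5410, 4, Sam, 9, 10, hr), (x2, 5410, 4, Sam, 9, 12, mkt), (x2, 5410, 4, Sam, 9, 28, hr)}
Projecting to mgr, eid (18 duplicate(s) eliminated): {(10, 40), (10, 9), (12, 40), (12, 9), (28, 40), (28, 9)}
Intersection: {(10, 40), (10, 9), (12, 40), (12, 9), (28, 40), (28, 9)} with {(11, 37), (13, 37), (19, 39), (28, 40), (30, 32), (31, 5)} → {(28, 40)}

{(28, 40)}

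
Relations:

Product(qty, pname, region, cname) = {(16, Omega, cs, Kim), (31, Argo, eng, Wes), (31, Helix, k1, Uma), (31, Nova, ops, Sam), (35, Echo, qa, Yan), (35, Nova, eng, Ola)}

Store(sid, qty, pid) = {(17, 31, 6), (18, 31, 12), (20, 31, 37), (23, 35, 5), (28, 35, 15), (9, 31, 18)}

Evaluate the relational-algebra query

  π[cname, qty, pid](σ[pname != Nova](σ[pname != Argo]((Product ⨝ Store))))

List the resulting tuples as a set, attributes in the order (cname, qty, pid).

{(Uma, 31, 12), (Uma, 31, 18), (Uma, 31, 37), (Uma, 31, 6), (Yan, 35, 15), (Yan, 35, 5)}

Natural join on qty: {(31, Argo, eng, Wes, 17, 6), (31, Argo, eng, Wes, 18, 12), (31, Argo, eng, Wes, 20, 37), (31, Argo, eng, Wes, 9, 18), (31, Helix, k1, Uma, 17, 6), (31, Helix, k1, Uma, 18, 12), (31, Helix, k1, Uma, 20, 37), (31, Helix, k1, Uma, 9, 18), (31, Nova, ops, Sam, 17, 6), (31, Nova, ops, Sam, 18, 12), (31, Nova, ops, Sam, 20, 37), (31, Nova, ops, Sam, 9, 18), (35, Echo, qa, Yan, 23, 5), (35, Echo, qa, Yan, 28, 15), (35, Nova, eng, Ola, 23, 5), (35, Nova, eng, Ola, 28, 15)}
Selection pname != Argo: {(31, Helix, k1, Uma, 17, 6), (31, Helix, k1, Uma, 18, 12), (31, Helix, k1, Uma, 20, 37), (31, Helix, k1, Uma, 9, 18), (31, Nova, ops, Sam, 17, 6), (31, Nova, ops, Sam, 18, 12), (31, Nova, ops, Sam, 20, 37), (31, Nova, ops, Sam, 9, 18), (35, Echo, qa, Yan, 23, 5), (35, Echo, qa, Yan, 28, 15), (35, Nova, eng, Ola, 23, 5), (35, Nova, eng, Ola, 28, 15)}
Selection pname != Nova: {(31, Helix, k1, Uma, 17, 6), (31, Helix, k1, Uma, 18, 12), (31, Helix, k1, Uma, 20, 37), (31, Helix, k1, Uma, 9, 18), (35, Echo, qa, Yan, 23, 5), (35, Echo, qa, Yan, 28, 15)}
π_{cname, qty, pid} gives {(Uma, 31, 12), (Uma, 31, 18), (Uma, 31, 37), (Uma, 31, 6), (Yan, 35, 15), (Yan, 35, 5)}.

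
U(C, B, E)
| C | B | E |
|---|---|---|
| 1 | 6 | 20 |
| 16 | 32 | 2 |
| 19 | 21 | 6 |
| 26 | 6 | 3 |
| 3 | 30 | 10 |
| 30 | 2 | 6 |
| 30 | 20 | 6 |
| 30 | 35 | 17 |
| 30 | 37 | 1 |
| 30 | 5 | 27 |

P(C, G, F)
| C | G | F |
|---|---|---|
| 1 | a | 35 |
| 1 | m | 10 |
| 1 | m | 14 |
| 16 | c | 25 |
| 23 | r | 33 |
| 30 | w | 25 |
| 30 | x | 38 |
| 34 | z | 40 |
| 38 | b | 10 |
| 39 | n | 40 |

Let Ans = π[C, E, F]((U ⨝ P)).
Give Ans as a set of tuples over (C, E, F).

{(1, 20, 10), (1, 20, 14), (1, 20, 35), (16, 2, 25), (30, 1, 25), (30, 1, 38), (30, 17, 25), (30, 17, 38), (30, 27, 25), (30, 27, 38), (30, 6, 25), (30, 6, 38)}

Joining U and P on C yields {(1, 6, 20, a, 35), (1, 6, 20, m, 10), (1, 6, 20, m, 14), (16, 32, 2, c, 25), (30, 2, 6, w, 25), (30, 2, 6, x, 38), (30, 20, 6, w, 25), (30, 20, 6, x, 38), (30, 35, 17, w, 25), (30, 35, 17, x, 38), (30, 37, 1, w, 25), (30, 37, 1, x, 38), (30, 5, 27, w, 25), (30, 5, 27, x, 38)}.
Keep only column(s) C, E, F (2 duplicate(s) eliminated): {(1, 20, 10), (1, 20, 14), (1, 20, 35), (16, 2, 25), (30, 1, 25), (30, 1, 38), (30, 17, 25), (30, 17, 38), (30, 27, 25), (30, 27, 38), (30, 6, 25), (30, 6, 38)}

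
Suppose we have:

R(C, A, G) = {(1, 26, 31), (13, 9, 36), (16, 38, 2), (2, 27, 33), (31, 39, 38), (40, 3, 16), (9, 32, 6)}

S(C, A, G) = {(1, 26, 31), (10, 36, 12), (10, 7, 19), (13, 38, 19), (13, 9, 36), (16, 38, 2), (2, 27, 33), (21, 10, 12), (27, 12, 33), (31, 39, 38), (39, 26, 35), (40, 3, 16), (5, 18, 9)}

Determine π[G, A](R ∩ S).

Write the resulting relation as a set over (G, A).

Taking the intersection: {(1, 26, 31), (13, 9, 36), (16, 38, 2), (2, 27, 33), (31, 39, 38), (40, 3, 16)}
Projecting to G, A: {(16, 3), (2, 38), (31, 26), (33, 27), (36, 9), (38, 39)}

{(16, 3), (2, 38), (31, 26), (33, 27), (36, 9), (38, 39)}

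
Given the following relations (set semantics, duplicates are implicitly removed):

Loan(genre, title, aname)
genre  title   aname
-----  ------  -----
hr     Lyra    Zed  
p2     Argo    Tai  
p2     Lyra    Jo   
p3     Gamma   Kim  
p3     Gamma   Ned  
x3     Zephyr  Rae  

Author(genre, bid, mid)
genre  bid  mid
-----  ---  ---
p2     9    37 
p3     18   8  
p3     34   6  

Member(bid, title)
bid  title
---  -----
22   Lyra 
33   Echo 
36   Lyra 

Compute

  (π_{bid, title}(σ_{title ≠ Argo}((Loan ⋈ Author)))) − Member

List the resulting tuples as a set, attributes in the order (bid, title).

{(18, Gamma), (34, Gamma), (9, Lyra)}

Joining Loan and Author on genre yields {(p2, Argo, Tai, 9, 37), (p2, Lyra, Jo, 9, 37), (p3, Gamma, Kim, 18, 8), (p3, Gamma, Kim, 34, 6), (p3, Gamma, Ned, 18, 8), (p3, Gamma, Ned, 34, 6)}.
Selection title ≠ Argo: {(p2, Lyra, Jo, 9, 37), (p3, Gamma, Kim, 18, 8), (p3, Gamma, Kim, 34, 6), (p3, Gamma, Ned, 18, 8), (p3, Gamma, Ned, 34, 6)}
Keep only column(s) bid, title (2 duplicate(s) eliminated): {(18, Gamma), (34, Gamma), (9, Lyra)}
Taking the difference: {(18, Gamma), (34, Gamma), (9, Lyra)}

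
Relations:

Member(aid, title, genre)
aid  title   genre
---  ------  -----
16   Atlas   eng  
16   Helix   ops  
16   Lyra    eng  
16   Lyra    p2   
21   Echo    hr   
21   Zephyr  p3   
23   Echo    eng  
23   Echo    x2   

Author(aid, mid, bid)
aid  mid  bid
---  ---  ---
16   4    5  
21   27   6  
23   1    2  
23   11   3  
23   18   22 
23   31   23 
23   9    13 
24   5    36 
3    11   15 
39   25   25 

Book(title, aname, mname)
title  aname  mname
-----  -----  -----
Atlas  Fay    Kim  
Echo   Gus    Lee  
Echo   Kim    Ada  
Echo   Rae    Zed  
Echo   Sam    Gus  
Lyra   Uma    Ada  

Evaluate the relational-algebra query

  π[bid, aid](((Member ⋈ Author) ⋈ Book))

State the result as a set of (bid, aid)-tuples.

Member ⋈ Author (natural join on aid): {(16, Atlas, eng, 4, 5), (16, Helix, ops, 4, 5), (16, Lyra, eng, 4, 5), (16, Lyra, p2, 4, 5), (21, Echo, hr, 27, 6), (21, Zephyr, p3, 27, 6), (23, Echo, eng, 1, 2), (23, Echo, eng, 11, 3), (23, Echo, eng, 18, 22), (23, Echo, eng, 31, 23), (23, Echo, eng, 9, 13), (23, Echo, x2, 1, 2), (23, Echo, x2, 11, 3), (23, Echo, x2, 18, 22), (23, Echo, x2, 31, 23), (23, Echo, x2, 9, 13)}
(Member ⋈ Author) ⋈ Book (natural join on title): {(16, Atlas, eng, 4, 5, Fay, Kim), (16, Lyra, eng, 4, 5, Uma, Ada), (16, Lyra, p2, 4, 5, Uma, Ada), (21, Echo, hr, 27, 6, Gus, Lee), (21, Echo, hr, 27, 6, Kim, Ada), (21, Echo, hr, 27, 6, Rae, Zed), (21, Echo, hr, 27, 6, Sam, Gus), (23, Echo, eng, 1, 2, Gus, Lee), (23, Echo, eng, 1, 2, Kim, Ada), (23, Echo, eng, 1, 2, Rae, Zed), (23, Echo, eng, 1, 2, Sam, Gus), (23, Echo, eng, 11, 3, Gus, Lee), (23, Echo, eng, 11, 3, Kim, Ada), (23, Echo, eng, 11, 3, Rae, Zed), (23, Echo, eng, 11, 3, Sam, Gus), (23, Echo, eng, 18, 22, Gus, Lee), (23, Echo, eng, 18, 22, Kim, Ada), (23, Echo, eng, 18, 22, Rae, Zed), (23, Echo, eng, 18, 22, Sam, Gus), (23, Echo, eng, 31, 23, Gus, Lee), (23, Echo, eng, 31, 23, Kim, Ada), (23, Echo, eng, 31, 23, Rae, Zed), (23, Echo, eng, 31, 23, Sam, Gus), (23, Echo, eng, 9, 13, Gus, Lee), (23, Echo, eng, 9, 13, Kim, Ada), (23, Echo, eng, 9, 13, Rae, Zed), (23, Echo, eng, 9, 13, Sam, Gus), (23, Echo, x2, 1, 2, Gus, Lee), (23, Echo, x2, 1, 2, Kim, Ada), (23, Echo, x2, 1, 2, Rae, Zed), (23, Echo, x2, 1, 2, Sam, Gus), (23, Echo, x2, 11, 3, Gus, Lee), (23, Echo, x2, 11, 3, Kim, Ada), (23, Echo, x2, 11, 3, Rae, Zed), (23, Echo, x2, 11, 3, Sam, Gus), (23, Echo, x2, 18, 22, Gus, Lee), (23, Echo, x2, 18, 22, Kim, Ada), (23, Echo, x2, 18, 22, Rae, Zed), (23, Echo, x2, 18, 22, Sam, Gus), (23, Echo, x2, 31, 23, Gus, Lee), (23, Echo, x2, 31, 23, Kim, Ada), (23, Echo, x2, 31, 23, Rae, Zed), (23, Echo, x2, 31, 23, Sam, Gus), (23, Echo, x2, 9, 13, Gus, Lee), (23, Echo, x2, 9, 13, Kim, Ada), (23, Echo, x2, 9, 13, Rae, Zed), (23, Echo, x2, 9, 13, Sam, Gus)}
π_{bid, aid} gives {(13, 23), (2, 23), (22, 23), (23, 23), (3, 23), (5, 16), (6, 21)} (40 duplicate(s) eliminated).

{(13, 23), (2, 23), (22, 23), (23, 23), (3, 23), (5, 16), (6, 21)}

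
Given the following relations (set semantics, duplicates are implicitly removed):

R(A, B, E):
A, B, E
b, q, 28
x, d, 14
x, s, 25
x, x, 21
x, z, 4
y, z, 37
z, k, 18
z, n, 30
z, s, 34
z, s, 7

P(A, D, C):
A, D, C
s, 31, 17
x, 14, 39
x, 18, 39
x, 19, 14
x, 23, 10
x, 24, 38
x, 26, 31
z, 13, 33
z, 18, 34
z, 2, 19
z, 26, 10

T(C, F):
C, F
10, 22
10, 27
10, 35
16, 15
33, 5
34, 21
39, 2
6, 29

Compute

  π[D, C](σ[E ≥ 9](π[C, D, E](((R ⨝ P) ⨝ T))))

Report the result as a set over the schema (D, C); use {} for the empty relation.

{(13, 33), (14, 39), (18, 34), (18, 39), (23, 10), (26, 10)}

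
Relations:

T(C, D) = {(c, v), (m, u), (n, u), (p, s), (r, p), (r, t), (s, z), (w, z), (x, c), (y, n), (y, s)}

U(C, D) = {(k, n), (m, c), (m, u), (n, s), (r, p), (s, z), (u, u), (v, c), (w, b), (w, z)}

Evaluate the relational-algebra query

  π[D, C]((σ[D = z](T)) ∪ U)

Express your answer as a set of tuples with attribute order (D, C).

σ[D = z]: keep tuples satisfying D = z → {(s, z), (w, z)}
Union: {(s, z), (w, z)} with {(k, n), (m, c), (m, u), (n, s), (r, p), (s, z), (u, u), (v, c), (w, b), (w, z)} → {(k, n), (m, c), (m, u), (n, s), (r, p), (s, z), (u, u), (v, c), (w, b), (w, z)}
Keep only column(s) D, C: {(b, w), (c, m), (c, v), (n, k), (p, r), (s, n), (u, m), (u, u), (z, s), (z, w)}

{(b, w), (c, m), (c, v), (n, k), (p, r), (s, n), (u, m), (u, u), (z, s), (z, w)}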